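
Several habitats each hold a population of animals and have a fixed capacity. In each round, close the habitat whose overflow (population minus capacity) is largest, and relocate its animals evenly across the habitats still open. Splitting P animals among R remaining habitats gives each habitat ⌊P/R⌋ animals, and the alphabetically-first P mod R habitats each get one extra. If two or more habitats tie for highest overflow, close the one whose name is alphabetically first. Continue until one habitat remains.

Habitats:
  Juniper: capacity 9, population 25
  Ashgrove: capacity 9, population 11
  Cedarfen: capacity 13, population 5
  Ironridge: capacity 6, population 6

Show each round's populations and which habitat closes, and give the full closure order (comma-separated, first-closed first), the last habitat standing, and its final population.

Round 1: Ashgrove=11 Cedarfen=5 Ironridge=6 Juniper=25 → close Juniper (overflow 16)
  25÷3 = 8 each, +1 to first 1
Round 2: Ashgrove=20 Cedarfen=13 Ironridge=14 → close Ashgrove (overflow 11)
  20÷2 = 10 each, +1 to first 0
Round 3: Cedarfen=23 Ironridge=24 → close Ironridge (overflow 18)
  24÷1 = 24 each, +1 to first 0

Closure order: Juniper, Ashgrove, Ironridge
Last habitat: Cedarfen with 47 animals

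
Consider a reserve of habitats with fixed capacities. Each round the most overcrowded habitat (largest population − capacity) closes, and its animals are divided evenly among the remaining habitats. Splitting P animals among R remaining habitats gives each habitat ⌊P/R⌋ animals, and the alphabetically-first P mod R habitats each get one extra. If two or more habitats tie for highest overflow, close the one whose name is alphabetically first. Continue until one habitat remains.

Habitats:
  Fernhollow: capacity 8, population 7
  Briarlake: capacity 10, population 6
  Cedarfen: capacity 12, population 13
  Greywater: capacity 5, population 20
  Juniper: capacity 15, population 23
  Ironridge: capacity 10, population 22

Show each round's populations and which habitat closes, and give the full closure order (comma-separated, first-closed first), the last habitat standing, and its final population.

Round 1: Briarlake=6 Cedarfen=13 Fernhollow=7 Greywater=20 Ironridge=22 Juniper=23 → close Greywater (overflow 15)
  20÷5 = 4 each, +1 to first 0
Round 2: Briarlake=10 Cedarfen=17 Fernhollow=11 Ironridge=26 Juniper=27 → close Ironridge (overflow 16)
  26÷4 = 6 each, +1 to first 2
Round 3: Briarlake=17 Cedarfen=24 Fernhollow=17 Juniper=33 → close Juniper (overflow 18)
  33÷3 = 11 each, +1 to first 0
Round 4: Briarlake=28 Cedarfen=35 Fernhollow=28 → close Cedarfen (overflow 23)
  35÷2 = 17 each, +1 to first 1
Round 5: Briarlake=46 Fernhollow=45 → close Fernhollow (overflow 37)
  45÷1 = 45 each, +1 to first 0

Closure order: Greywater, Ironridge, Juniper, Cedarfen, Fernhollow
Last habitat: Briarlake with 91 animals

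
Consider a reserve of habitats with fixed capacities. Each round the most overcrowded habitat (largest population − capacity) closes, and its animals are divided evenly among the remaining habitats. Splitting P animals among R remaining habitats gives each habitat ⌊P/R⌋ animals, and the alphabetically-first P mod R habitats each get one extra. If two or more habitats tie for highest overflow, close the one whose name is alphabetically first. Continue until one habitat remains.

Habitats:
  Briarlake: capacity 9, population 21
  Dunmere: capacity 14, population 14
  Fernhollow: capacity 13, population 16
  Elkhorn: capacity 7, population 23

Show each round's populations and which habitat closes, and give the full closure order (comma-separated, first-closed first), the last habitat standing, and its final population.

Round 1: Briarlake=21 Dunmere=14 Elkhorn=23 Fernhollow=16 → close Elkhorn (overflow 16)
  23÷3 = 7 each, +1 to first 2
Round 2: Briarlake=29 Dunmere=22 Fernhollow=23 → close Briarlake (overflow 20)
  29÷2 = 14 each, +1 to first 1
Round 3: Dunmere=37 Fernhollow=37 → close Fernhollow (overflow 24)
  37÷1 = 37 each, +1 to first 0

Closure order: Elkhorn, Briarlake, Fernhollow
Last habitat: Dunmere with 74 animals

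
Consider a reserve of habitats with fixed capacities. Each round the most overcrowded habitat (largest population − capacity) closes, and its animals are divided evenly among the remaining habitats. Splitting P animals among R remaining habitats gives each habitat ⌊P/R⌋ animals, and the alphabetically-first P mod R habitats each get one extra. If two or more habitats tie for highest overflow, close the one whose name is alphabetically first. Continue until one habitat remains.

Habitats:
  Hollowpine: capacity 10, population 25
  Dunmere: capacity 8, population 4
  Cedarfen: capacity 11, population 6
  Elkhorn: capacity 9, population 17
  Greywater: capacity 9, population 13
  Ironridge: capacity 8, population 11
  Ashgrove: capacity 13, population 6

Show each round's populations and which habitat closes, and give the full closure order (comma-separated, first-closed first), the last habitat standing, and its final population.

Closure order: Hollowpine, Elkhorn, Greywater, Ironridge, Ashgrove, Dunmere
Last habitat: Cedarfen with 82 animals

Round 1: Ashgrove=6 Cedarfen=6 Dunmere=4 Elkhorn=17 Greywater=13 Hollowpine=25 Ironridge=11 → close Hollowpine (overflow 15)
  25÷6 = 4 each, +1 to first 1
Round 2: Ashgrove=11 Cedarfen=10 Dunmere=8 Elkhorn=21 Greywater=17 Ironridge=15 → close Elkhorn (overflow 12)
  21÷5 = 4 each, +1 to first 1
Round 3: Ashgrove=16 Cedarfen=14 Dunmere=12 Greywater=21 Ironridge=19 → close Greywater (overflow 12)
  21÷4 = 5 each, +1 to first 1
Round 4: Ashgrove=22 Cedarfen=19 Dunmere=17 Ironridge=24 → close Ironridge (overflow 16)
  24÷3 = 8 each, +1 to first 0
Round 5: Ashgrove=30 Cedarfen=27 Dunmere=25 → close Ashgrove (overflow 17)
  30÷2 = 15 each, +1 to first 0
Round 6: Cedarfen=42 Dunmere=40 → close Dunmere (overflow 32)
  40÷1 = 40 each, +1 to first 0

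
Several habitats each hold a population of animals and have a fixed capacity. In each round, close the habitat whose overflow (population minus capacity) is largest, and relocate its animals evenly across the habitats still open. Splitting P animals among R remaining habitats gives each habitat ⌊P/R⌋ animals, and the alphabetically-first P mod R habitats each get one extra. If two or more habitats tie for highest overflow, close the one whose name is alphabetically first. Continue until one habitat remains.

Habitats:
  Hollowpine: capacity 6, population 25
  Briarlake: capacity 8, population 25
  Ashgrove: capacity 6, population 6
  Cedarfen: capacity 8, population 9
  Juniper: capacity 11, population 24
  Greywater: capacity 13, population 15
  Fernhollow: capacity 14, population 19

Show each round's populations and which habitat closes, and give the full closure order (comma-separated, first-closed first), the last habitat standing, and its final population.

Round 1: Ashgrove=6 Briarlake=25 Cedarfen=9 Fernhollow=19 Greywater=15 Hollowpine=25 Juniper=24 → close Hollowpine (overflow 19)
  25÷6 = 4 each, +1 to first 1
Round 2: Ashgrove=11 Briarlake=29 Cedarfen=13 Fernhollow=23 Greywater=19 Juniper=28 → close Briarlake (overflow 21)
  29÷5 = 5 each, +1 to first 4
Round 3: Ashgrove=17 Cedarfen=19 Fernhollow=29 Greywater=25 Juniper=33 → close Juniper (overflow 22)
  33÷4 = 8 each, +1 to first 1
Round 4: Ashgrove=26 Cedarfen=27 Fernhollow=37 Greywater=33 → close Fernhollow (overflow 23)
  37÷3 = 12 each, +1 to first 1
Round 5: Ashgrove=39 Cedarfen=39 Greywater=45 → close Ashgrove (overflow 33)
  39÷2 = 19 each, +1 to first 1
Round 6: Cedarfen=59 Greywater=64 → close Cedarfen (overflow 51)
  59÷1 = 59 each, +1 to first 0

Closure order: Hollowpine, Briarlake, Juniper, Fernhollow, Ashgrove, Cedarfen
Last habitat: Greywater with 123 animals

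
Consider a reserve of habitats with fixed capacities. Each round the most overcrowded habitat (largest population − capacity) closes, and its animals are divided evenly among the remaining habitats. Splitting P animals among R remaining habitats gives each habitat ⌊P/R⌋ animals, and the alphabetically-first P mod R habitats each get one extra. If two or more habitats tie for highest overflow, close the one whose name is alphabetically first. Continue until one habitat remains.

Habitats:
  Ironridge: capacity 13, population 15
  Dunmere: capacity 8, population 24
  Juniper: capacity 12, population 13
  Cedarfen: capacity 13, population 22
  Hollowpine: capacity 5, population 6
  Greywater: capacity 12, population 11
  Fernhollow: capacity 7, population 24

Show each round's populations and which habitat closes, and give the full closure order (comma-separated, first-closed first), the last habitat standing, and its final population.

Round 1: Cedarfen=22 Dunmere=24 Fernhollow=24 Greywater=11 Hollowpine=6 Ironridge=15 Juniper=13 → close Fernhollow (overflow 17)
  24÷6 = 4 each, +1 to first 0
Round 2: Cedarfen=26 Dunmere=28 Greywater=15 Hollowpine=10 Ironridge=19 Juniper=17 → close Dunmere (overflow 20)
  28÷5 = 5 each, +1 to first 3
Round 3: Cedarfen=32 Greywater=21 Hollowpine=16 Ironridge=24 Juniper=22 → close Cedarfen (overflow 19)
  32÷4 = 8 each, +1 to first 0
Round 4: Greywater=29 Hollowpine=24 Ironridge=32 Juniper=30 → close Hollowpine (overflow 19)
  24÷3 = 8 each, +1 to first 0
Round 5: Greywater=37 Ironridge=40 Juniper=38 → close Ironridge (overflow 27)
  40÷2 = 20 each, +1 to first 0
Round 6: Greywater=57 Juniper=58 → close Juniper (overflow 46)
  58÷1 = 58 each, +1 to first 0

Closure order: Fernhollow, Dunmere, Cedarfen, Hollowpine, Ironridge, Juniper
Last habitat: Greywater with 115 animals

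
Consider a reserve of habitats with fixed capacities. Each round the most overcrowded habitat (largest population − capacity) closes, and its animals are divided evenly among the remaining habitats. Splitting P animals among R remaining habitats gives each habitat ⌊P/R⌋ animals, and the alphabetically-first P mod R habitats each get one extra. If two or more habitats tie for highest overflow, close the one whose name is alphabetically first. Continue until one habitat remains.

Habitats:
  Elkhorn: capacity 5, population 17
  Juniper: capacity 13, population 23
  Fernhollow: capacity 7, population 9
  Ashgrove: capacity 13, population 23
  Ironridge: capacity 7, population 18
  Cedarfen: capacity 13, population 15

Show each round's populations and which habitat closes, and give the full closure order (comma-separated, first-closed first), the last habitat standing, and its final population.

Round 1: Ashgrove=23 Cedarfen=15 Elkhorn=17 Fernhollow=9 Ironridge=18 Juniper=23 → close Elkhorn (overflow 12)
  17÷5 = 3 each, +1 to first 2
Round 2: Ashgrove=27 Cedarfen=19 Fernhollow=12 Ironridge=21 Juniper=26 → close Ashgrove (overflow 14)
  27÷4 = 6 each, +1 to first 3
Round 3: Cedarfen=26 Fernhollow=19 Ironridge=28 Juniper=32 → close Ironridge (overflow 21)
  28÷3 = 9 each, +1 to first 1
Round 4: Cedarfen=36 Fernhollow=28 Juniper=41 → close Juniper (overflow 28)
  41÷2 = 20 each, +1 to first 1
Round 5: Cedarfen=57 Fernhollow=48 → close Cedarfen (overflow 44)
  57÷1 = 57 each, +1 to first 0

Closure order: Elkhorn, Ashgrove, Ironridge, Juniper, Cedarfen
Last habitat: Fernhollow with 105 animals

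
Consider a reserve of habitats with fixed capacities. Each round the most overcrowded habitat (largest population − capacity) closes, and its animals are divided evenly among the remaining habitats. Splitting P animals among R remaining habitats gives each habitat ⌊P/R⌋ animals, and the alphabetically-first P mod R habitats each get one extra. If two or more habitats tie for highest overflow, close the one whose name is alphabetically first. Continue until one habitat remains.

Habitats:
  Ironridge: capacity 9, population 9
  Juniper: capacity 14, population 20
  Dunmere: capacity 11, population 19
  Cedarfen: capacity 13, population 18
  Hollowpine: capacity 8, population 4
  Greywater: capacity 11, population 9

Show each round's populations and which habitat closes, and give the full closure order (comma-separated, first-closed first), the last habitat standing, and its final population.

Round 1: Cedarfen=18 Dunmere=19 Greywater=9 Hollowpine=4 Ironridge=9 Juniper=20 → close Dunmere (overflow 8)
  19÷5 = 3 each, +1 to first 4
Round 2: Cedarfen=22 Greywater=13 Hollowpine=8 Ironridge=13 Juniper=23 → close Cedarfen (overflow 9)
  22÷4 = 5 each, +1 to first 2
Round 3: Greywater=19 Hollowpine=14 Ironridge=18 Juniper=28 → close Juniper (overflow 14)
  28÷3 = 9 each, +1 to first 1
Round 4: Greywater=29 Hollowpine=23 Ironridge=27 → close Greywater (overflow 18)
  29÷2 = 14 each, +1 to first 1
Round 5: Hollowpine=38 Ironridge=41 → close Ironridge (overflow 32)
  41÷1 = 41 each, +1 to first 0

Closure order: Dunmere, Cedarfen, Juniper, Greywater, Ironridge
Last habitat: Hollowpine with 79 animals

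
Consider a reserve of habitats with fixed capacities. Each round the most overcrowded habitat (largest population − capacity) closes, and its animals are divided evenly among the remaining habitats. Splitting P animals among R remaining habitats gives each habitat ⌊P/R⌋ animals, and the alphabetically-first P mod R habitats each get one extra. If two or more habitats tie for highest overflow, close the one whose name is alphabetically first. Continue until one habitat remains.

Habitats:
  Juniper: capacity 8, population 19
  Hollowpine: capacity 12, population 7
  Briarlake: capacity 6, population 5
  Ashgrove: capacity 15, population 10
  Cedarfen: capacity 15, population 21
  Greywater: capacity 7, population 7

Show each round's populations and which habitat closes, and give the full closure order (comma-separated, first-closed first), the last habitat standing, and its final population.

Round 1: Ashgrove=10 Briarlake=5 Cedarfen=21 Greywater=7 Hollowpine=7 Juniper=19 → close Juniper (overflow 11)
  19÷5 = 3 each, +1 to first 4
Round 2: Ashgrove=14 Briarlake=9 Cedarfen=25 Greywater=11 Hollowpine=10 → close Cedarfen (overflow 10)
  25÷4 = 6 each, +1 to first 1
Round 3: Ashgrove=21 Briarlake=15 Greywater=17 Hollowpine=16 → close Greywater (overflow 10)
  17÷3 = 5 each, +1 to first 2
Round 4: Ashgrove=27 Briarlake=21 Hollowpine=21 → close Briarlake (overflow 15)
  21÷2 = 10 each, +1 to first 1
Round 5: Ashgrove=38 Hollowpine=31 → close Ashgrove (overflow 23)
  38÷1 = 38 each, +1 to first 0

Closure order: Juniper, Cedarfen, Greywater, Briarlake, Ashgrove
Last habitat: Hollowpine with 69 animals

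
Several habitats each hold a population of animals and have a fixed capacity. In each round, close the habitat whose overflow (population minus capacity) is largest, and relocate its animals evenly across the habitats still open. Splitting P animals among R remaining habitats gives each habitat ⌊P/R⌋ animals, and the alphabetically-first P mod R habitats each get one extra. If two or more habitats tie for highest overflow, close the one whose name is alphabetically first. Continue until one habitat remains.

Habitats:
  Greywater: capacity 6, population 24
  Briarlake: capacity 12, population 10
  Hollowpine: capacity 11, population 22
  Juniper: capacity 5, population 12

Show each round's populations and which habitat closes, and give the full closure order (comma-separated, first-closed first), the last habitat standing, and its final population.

Closure order: Greywater, Hollowpine, Juniper
Last habitat: Briarlake with 68 animals

Round 1: Briarlake=10 Greywater=24 Hollowpine=22 Juniper=12 → close Greywater (overflow 18)
  24÷3 = 8 each, +1 to first 0
Round 2: Briarlake=18 Hollowpine=30 Juniper=20 → close Hollowpine (overflow 19)
  30÷2 = 15 each, +1 to first 0
Round 3: Briarlake=33 Juniper=35 → close Juniper (overflow 30)
  35÷1 = 35 each, +1 to first 0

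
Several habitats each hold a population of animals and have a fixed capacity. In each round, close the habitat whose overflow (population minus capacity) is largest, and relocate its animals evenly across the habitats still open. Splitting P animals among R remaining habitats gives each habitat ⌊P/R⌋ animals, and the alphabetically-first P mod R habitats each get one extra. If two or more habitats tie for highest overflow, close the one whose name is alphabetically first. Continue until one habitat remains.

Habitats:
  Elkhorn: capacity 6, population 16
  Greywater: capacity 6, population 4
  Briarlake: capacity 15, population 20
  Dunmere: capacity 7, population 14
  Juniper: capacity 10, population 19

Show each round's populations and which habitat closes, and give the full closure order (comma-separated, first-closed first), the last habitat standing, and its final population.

Round 1: Briarlake=20 Dunmere=14 Elkhorn=16 Greywater=4 Juniper=19 → close Elkhorn (overflow 10)
  16÷4 = 4 each, +1 to first 0
Round 2: Briarlake=24 Dunmere=18 Greywater=8 Juniper=23 → close Juniper (overflow 13)
  23÷3 = 7 each, +1 to first 2
Round 3: Briarlake=32 Dunmere=26 Greywater=15 → close Dunmere (overflow 19)
  26÷2 = 13 each, +1 to first 0
Round 4: Briarlake=45 Greywater=28 → close Briarlake (overflow 30)
  45÷1 = 45 each, +1 to first 0

Closure order: Elkhorn, Juniper, Dunmere, Briarlake
Last habitat: Greywater with 73 animals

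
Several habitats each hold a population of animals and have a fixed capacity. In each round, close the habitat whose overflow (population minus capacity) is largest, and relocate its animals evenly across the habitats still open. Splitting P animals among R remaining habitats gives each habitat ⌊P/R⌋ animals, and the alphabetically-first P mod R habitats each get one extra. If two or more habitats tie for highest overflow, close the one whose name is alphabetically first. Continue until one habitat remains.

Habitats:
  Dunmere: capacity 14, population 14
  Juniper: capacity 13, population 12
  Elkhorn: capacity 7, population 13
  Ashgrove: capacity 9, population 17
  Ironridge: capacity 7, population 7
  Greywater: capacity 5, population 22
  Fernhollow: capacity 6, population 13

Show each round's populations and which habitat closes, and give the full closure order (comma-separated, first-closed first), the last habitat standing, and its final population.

Round 1: Ashgrove=17 Dunmere=14 Elkhorn=13 Fernhollow=13 Greywater=22 Ironridge=7 Juniper=12 → close Greywater (overflow 17)
  22÷6 = 3 each, +1 to first 4
Round 2: Ashgrove=21 Dunmere=18 Elkhorn=17 Fernhollow=17 Ironridge=10 Juniper=15 → close Ashgrove (overflow 12)
  21÷5 = 4 each, +1 to first 1
Round 3: Dunmere=23 Elkhorn=21 Fernhollow=21 Ironridge=14 Juniper=19 → close Fernhollow (overflow 15)
  21÷4 = 5 each, +1 to first 1
Round 4: Dunmere=29 Elkhorn=26 Ironridge=19 Juniper=24 → close Elkhorn (overflow 19)
  26÷3 = 8 each, +1 to first 2
Round 5: Dunmere=38 Ironridge=28 Juniper=32 → close Dunmere (overflow 24)
  38÷2 = 19 each, +1 to first 0
Round 6: Ironridge=47 Juniper=51 → close Ironridge (overflow 40)
  47÷1 = 47 each, +1 to first 0

Closure order: Greywater, Ashgrove, Fernhollow, Elkhorn, Dunmere, Ironridge
Last habitat: Juniper with 98 animals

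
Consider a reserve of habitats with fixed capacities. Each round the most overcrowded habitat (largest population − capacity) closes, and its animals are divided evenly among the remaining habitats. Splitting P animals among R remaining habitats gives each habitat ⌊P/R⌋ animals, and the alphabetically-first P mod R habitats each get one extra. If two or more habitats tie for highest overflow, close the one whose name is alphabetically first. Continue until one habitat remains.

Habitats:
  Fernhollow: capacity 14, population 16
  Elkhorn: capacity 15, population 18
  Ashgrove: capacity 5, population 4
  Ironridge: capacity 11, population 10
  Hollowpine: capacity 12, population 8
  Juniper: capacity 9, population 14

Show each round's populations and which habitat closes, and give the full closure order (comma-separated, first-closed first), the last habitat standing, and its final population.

Round 1: Ashgrove=4 Elkhorn=18 Fernhollow=16 Hollowpine=8 Ironridge=10 Juniper=14 → close Juniper (overflow 5)
  14÷5 = 2 each, +1 to first 4
Round 2: Ashgrove=7 Elkhorn=21 Fernhollow=19 Hollowpine=11 Ironridge=12 → close Elkhorn (overflow 6)
  21÷4 = 5 each, +1 to first 1
Round 3: Ashgrove=13 Fernhollow=24 Hollowpine=16 Ironridge=17 → close Fernhollow (overflow 10)
  24÷3 = 8 each, +1 to first 0
Round 4: Ashgrove=21 Hollowpine=24 Ironridge=25 → close Ashgrove (overflow 16)
  21÷2 = 10 each, +1 to first 1
Round 5: Hollowpine=35 Ironridge=35 → close Ironridge (overflow 24)
  35÷1 = 35 each, +1 to first 0

Closure order: Juniper, Elkhorn, Fernhollow, Ashgrove, Ironridge
Last habitat: Hollowpine with 70 animals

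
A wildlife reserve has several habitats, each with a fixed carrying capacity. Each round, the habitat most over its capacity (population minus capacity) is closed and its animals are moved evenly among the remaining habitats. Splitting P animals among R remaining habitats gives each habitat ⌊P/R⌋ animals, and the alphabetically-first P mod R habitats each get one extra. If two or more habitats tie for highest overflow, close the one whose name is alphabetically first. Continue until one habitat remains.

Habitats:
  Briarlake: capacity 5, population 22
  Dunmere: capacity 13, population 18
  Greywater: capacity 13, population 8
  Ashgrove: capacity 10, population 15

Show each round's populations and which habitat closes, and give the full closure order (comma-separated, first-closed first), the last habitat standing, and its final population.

Closure order: Briarlake, Ashgrove, Dunmere
Last habitat: Greywater with 63 animals

Round 1: Ashgrove=15 Briarlake=22 Dunmere=18 Greywater=8 → close Briarlake (overflow 17)
  22÷3 = 7 each, +1 to first 1
Round 2: Ashgrove=23 Dunmere=25 Greywater=15 → close Ashgrove (overflow 13)
  23÷2 = 11 each, +1 to first 1
Round 3: Dunmere=37 Greywater=26 → close Dunmere (overflow 24)
  37÷1 = 37 each, +1 to first 0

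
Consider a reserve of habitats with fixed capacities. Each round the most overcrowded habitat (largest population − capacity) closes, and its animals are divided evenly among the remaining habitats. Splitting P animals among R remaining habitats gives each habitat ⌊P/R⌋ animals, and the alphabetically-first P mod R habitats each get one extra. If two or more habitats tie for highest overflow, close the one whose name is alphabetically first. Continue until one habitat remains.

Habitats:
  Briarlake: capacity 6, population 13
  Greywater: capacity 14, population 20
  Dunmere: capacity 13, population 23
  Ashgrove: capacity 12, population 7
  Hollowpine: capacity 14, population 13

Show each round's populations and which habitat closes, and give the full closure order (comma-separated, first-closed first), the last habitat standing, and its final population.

Closure order: Dunmere, Briarlake, Greywater, Hollowpine
Last habitat: Ashgrove with 76 animals

Round 1: Ashgrove=7 Briarlake=13 Dunmere=23 Greywater=20 Hollowpine=13 → close Dunmere (overflow 10)
  23÷4 = 5 each, +1 to first 3
Round 2: Ashgrove=13 Briarlake=19 Greywater=26 Hollowpine=18 → close Briarlake (overflow 13)
  19÷3 = 6 each, +1 to first 1
Round 3: Ashgrove=20 Greywater=32 Hollowpine=24 → close Greywater (overflow 18)
  32÷2 = 16 each, +1 to first 0
Round 4: Ashgrove=36 Hollowpine=40 → close Hollowpine (overflow 26)
  40÷1 = 40 each, +1 to first 0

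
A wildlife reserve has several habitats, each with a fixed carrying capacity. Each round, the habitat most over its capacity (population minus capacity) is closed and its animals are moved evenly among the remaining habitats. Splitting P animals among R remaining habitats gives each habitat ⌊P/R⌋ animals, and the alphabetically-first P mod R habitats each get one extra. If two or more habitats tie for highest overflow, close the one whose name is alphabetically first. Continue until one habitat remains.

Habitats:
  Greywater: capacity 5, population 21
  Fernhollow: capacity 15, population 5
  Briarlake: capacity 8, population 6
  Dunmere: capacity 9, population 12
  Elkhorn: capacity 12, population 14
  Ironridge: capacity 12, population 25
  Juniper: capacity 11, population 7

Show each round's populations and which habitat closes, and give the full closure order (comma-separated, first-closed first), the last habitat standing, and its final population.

Round 1: Briarlake=6 Dunmere=12 Elkhorn=14 Fernhollow=5 Greywater=21 Ironridge=25 Juniper=7 → close Greywater (overflow 16)
  21÷6 = 3 each, +1 to first 3
Round 2: Briarlake=10 Dunmere=16 Elkhorn=18 Fernhollow=8 Ironridge=28 Juniper=10 → close Ironridge (overflow 16)
  28÷5 = 5 each, +1 to first 3
Round 3: Briarlake=16 Dunmere=22 Elkhorn=24 Fernhollow=13 Juniper=15 → close Dunmere (overflow 13)
  22÷4 = 5 each, +1 to first 2
Round 4: Briarlake=22 Elkhorn=30 Fernhollow=18 Juniper=20 → close Elkhorn (overflow 18)
  30÷3 = 10 each, +1 to first 0
Round 5: Briarlake=32 Fernhollow=28 Juniper=30 → close Briarlake (overflow 24)
  32÷2 = 16 each, +1 to first 0
Round 6: Fernhollow=44 Juniper=46 → close Juniper (overflow 35)
  46÷1 = 46 each, +1 to first 0

Closure order: Greywater, Ironridge, Dunmere, Elkhorn, Briarlake, Juniper
Last habitat: Fernhollow with 90 animals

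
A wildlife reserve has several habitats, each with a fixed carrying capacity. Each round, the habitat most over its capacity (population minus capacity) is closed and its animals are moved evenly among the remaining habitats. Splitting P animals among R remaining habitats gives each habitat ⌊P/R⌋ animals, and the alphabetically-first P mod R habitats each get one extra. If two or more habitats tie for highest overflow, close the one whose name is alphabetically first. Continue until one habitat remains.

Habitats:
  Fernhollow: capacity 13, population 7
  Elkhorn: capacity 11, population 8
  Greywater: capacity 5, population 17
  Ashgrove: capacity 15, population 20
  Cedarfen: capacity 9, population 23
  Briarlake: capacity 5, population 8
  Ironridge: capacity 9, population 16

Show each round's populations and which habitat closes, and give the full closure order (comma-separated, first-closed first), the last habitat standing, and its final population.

Round 1: Ashgrove=20 Briarlake=8 Cedarfen=23 Elkhorn=8 Fernhollow=7 Greywater=17 Ironridge=16 → close Cedarfen (overflow 14)
  23÷6 = 3 each, +1 to first 5
Round 2: Ashgrove=24 Briarlake=12 Elkhorn=12 Fernhollow=11 Greywater=21 Ironridge=19 → close Greywater (overflow 16)
  21÷5 = 4 each, +1 to first 1
Round 3: Ashgrove=29 Briarlake=16 Elkhorn=16 Fernhollow=15 Ironridge=23 → close Ashgrove (overflow 14)
  29÷4 = 7 each, +1 to first 1
Round 4: Briarlake=24 Elkhorn=23 Fernhollow=22 Ironridge=30 → close Ironridge (overflow 21)
  30÷3 = 10 each, +1 to first 0
Round 5: Briarlake=34 Elkhorn=33 Fernhollow=32 → close Briarlake (overflow 29)
  34÷2 = 17 each, +1 to first 0
Round 6: Elkhorn=50 Fernhollow=49 → close Elkhorn (overflow 39)
  50÷1 = 50 each, +1 to first 0

Closure order: Cedarfen, Greywater, Ashgrove, Ironridge, Briarlake, Elkhorn
Last habitat: Fernhollow with 99 animals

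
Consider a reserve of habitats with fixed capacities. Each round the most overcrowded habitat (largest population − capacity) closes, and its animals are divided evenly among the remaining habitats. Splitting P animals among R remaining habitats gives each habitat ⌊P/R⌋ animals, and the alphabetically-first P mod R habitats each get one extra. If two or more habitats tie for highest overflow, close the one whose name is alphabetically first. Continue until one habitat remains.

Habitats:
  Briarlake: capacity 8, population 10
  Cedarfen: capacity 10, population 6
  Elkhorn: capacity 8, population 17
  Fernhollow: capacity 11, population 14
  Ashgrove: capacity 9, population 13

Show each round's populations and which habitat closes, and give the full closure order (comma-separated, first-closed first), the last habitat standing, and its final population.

Closure order: Elkhorn, Ashgrove, Fernhollow, Briarlake
Last habitat: Cedarfen with 60 animals

Round 1: Ashgrove=13 Briarlake=10 Cedarfen=6 Elkhorn=17 Fernhollow=14 → close Elkhorn (overflow 9)
  17÷4 = 4 each, +1 to first 1
Round 2: Ashgrove=18 Briarlake=14 Cedarfen=10 Fernhollow=18 → close Ashgrove (overflow 9)
  18÷3 = 6 each, +1 to first 0
Round 3: Briarlake=20 Cedarfen=16 Fernhollow=24 → close Fernhollow (overflow 13)
  24÷2 = 12 each, +1 to first 0
Round 4: Briarlake=32 Cedarfen=28 → close Briarlake (overflow 24)
  32÷1 = 32 each, +1 to first 0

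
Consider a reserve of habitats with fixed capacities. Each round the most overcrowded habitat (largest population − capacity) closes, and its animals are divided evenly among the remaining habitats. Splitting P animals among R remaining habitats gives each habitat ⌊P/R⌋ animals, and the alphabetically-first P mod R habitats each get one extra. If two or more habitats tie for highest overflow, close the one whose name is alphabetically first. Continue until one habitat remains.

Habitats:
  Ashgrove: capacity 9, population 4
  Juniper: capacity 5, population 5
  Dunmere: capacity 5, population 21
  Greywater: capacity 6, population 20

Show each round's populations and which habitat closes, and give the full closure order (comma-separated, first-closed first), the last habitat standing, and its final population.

Closure order: Dunmere, Greywater, Juniper
Last habitat: Ashgrove with 50 animals

Round 1: Ashgrove=4 Dunmere=21 Greywater=20 Juniper=5 → close Dunmere (overflow 16)
  21÷3 = 7 each, +1 to first 0
Round 2: Ashgrove=11 Greywater=27 Juniper=12 → close Greywater (overflow 21)
  27÷2 = 13 each, +1 to first 1
Round 3: Ashgrove=25 Juniper=25 → close Juniper (overflow 20)
  25÷1 = 25 each, +1 to first 0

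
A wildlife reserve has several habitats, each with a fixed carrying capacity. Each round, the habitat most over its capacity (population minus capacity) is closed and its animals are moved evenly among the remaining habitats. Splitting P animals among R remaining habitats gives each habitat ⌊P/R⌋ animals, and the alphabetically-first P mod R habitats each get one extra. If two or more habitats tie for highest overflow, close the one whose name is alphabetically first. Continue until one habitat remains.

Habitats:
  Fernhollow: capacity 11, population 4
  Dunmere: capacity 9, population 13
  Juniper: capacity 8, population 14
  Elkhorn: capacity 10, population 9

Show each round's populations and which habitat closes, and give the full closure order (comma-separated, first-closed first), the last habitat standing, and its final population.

Round 1: Dunmere=13 Elkhorn=9 Fernhollow=4 Juniper=14 → close Juniper (overflow 6)
  14÷3 = 4 each, +1 to first 2
Round 2: Dunmere=18 Elkhorn=14 Fernhollow=8 → close Dunmere (overflow 9)
  18÷2 = 9 each, +1 to first 0
Round 3: Elkhorn=23 Fernhollow=17 → close Elkhorn (overflow 13)
  23÷1 = 23 each, +1 to first 0

Closure order: Juniper, Dunmere, Elkhorn
Last habitat: Fernhollow with 40 animals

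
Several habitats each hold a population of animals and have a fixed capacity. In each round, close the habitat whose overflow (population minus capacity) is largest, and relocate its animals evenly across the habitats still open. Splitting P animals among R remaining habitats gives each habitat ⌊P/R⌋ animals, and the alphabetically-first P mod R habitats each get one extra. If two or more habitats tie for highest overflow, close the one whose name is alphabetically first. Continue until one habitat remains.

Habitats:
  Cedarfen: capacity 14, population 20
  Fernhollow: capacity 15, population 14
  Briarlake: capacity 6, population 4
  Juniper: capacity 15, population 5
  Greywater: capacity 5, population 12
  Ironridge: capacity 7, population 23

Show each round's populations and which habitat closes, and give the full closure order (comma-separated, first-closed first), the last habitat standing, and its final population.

Closure order: Ironridge, Cedarfen, Greywater, Briarlake, Fernhollow
Last habitat: Juniper with 78 animals

Round 1: Briarlake=4 Cedarfen=20 Fernhollow=14 Greywater=12 Ironridge=23 Juniper=5 → close Ironridge (overflow 16)
  23÷5 = 4 each, +1 to first 3
Round 2: Briarlake=9 Cedarfen=25 Fernhollow=19 Greywater=16 Juniper=9 → close Cedarfen (overflow 11)
  25÷4 = 6 each, +1 to first 1
Round 3: Briarlake=16 Fernhollow=25 Greywater=22 Juniper=15 → close Greywater (overflow 17)
  22÷3 = 7 each, +1 to first 1
Round 4: Briarlake=24 Fernhollow=32 Juniper=22 → close Briarlake (overflow 18)
  24÷2 = 12 each, +1 to first 0
Round 5: Fernhollow=44 Juniper=34 → close Fernhollow (overflow 29)
  44÷1 = 44 each, +1 to first 0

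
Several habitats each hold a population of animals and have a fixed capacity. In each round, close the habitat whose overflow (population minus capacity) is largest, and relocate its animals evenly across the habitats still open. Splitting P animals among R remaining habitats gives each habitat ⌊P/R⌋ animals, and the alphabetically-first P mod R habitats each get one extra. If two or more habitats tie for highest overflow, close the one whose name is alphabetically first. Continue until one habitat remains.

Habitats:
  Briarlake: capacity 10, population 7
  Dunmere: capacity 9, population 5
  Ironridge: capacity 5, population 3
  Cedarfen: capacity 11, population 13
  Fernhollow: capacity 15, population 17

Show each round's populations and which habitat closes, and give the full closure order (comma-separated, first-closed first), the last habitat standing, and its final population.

Closure order: Cedarfen, Fernhollow, Briarlake, Ironridge
Last habitat: Dunmere with 45 animals

Round 1: Briarlake=7 Cedarfen=13 Dunmere=5 Fernhollow=17 Ironridge=3 → close Cedarfen (overflow 2)
  13÷4 = 3 each, +1 to first 1
Round 2: Briarlake=11 Dunmere=8 Fernhollow=20 Ironridge=6 → close Fernhollow (overflow 5)
  20÷3 = 6 each, +1 to first 2
Round 3: Briarlake=18 Dunmere=15 Ironridge=12 → close Briarlake (overflow 8)
  18÷2 = 9 each, +1 to first 0
Round 4: Dunmere=24 Ironridge=21 → close Ironridge (overflow 16)
  21÷1 = 21 each, +1 to first 0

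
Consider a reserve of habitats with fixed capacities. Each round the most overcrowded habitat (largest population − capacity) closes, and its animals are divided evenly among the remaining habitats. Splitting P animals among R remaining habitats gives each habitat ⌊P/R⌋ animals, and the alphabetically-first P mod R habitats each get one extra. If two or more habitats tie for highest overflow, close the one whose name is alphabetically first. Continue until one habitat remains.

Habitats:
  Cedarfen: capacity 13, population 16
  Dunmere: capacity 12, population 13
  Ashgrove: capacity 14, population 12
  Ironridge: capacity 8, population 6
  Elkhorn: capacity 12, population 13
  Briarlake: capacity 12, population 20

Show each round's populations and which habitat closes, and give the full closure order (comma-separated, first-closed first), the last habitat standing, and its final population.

Round 1: Ashgrove=12 Briarlake=20 Cedarfen=16 Dunmere=13 Elkhorn=13 Ironridge=6 → close Briarlake (overflow 8)
  20÷5 = 4 each, +1 to first 0
Round 2: Ashgrove=16 Cedarfen=20 Dunmere=17 Elkhorn=17 Ironridge=10 → close Cedarfen (overflow 7)
  20÷4 = 5 each, +1 to first 0
Round 3: Ashgrove=21 Dunmere=22 Elkhorn=22 Ironridge=15 → close Dunmere (overflow 10)
  22÷3 = 7 each, +1 to first 1
Round 4: Ashgrove=29 Elkhorn=29 Ironridge=22 → close Elkhorn (overflow 17)
  29÷2 = 14 each, +1 to first 1
Round 5: Ashgrove=44 Ironridge=36 → close Ashgrove (overflow 30)
  44÷1 = 44 each, +1 to first 0

Closure order: Briarlake, Cedarfen, Dunmere, Elkhorn, Ashgrove
Last habitat: Ironridge with 80 animals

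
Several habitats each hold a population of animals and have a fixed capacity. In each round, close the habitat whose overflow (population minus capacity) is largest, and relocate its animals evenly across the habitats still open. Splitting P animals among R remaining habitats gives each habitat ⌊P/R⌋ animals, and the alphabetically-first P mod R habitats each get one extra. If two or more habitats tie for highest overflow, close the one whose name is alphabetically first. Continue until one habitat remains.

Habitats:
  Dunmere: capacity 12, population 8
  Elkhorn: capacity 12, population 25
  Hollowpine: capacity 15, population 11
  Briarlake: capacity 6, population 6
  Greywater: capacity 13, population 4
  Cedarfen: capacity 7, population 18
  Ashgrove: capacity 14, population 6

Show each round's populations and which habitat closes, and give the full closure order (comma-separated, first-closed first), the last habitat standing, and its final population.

Closure order: Elkhorn, Cedarfen, Briarlake, Dunmere, Ashgrove, Hollowpine
Last habitat: Greywater with 78 animals

Round 1: Ashgrove=6 Briarlake=6 Cedarfen=18 Dunmere=8 Elkhorn=25 Greywater=4 Hollowpine=11 → close Elkhorn (overflow 13)
  25÷6 = 4 each, +1 to first 1
Round 2: Ashgrove=11 Briarlake=10 Cedarfen=22 Dunmere=12 Greywater=8 Hollowpine=15 → close Cedarfen (overflow 15)
  22÷5 = 4 each, +1 to first 2
Round 3: Ashgrove=16 Briarlake=15 Dunmere=16 Greywater=12 Hollowpine=19 → close Briarlake (overflow 9)
  15÷4 = 3 each, +1 to first 3
Round 4: Ashgrove=20 Dunmere=20 Greywater=16 Hollowpine=22 → close Dunmere (overflow 8)
  20÷3 = 6 each, +1 to first 2
Round 5: Ashgrove=27 Greywater=23 Hollowpine=28 → close Ashgrove (overflow 13)
  27÷2 = 13 each, +1 to first 1
Round 6: Greywater=37 Hollowpine=41 → close Hollowpine (overflow 26)
  41÷1 = 41 each, +1 to first 0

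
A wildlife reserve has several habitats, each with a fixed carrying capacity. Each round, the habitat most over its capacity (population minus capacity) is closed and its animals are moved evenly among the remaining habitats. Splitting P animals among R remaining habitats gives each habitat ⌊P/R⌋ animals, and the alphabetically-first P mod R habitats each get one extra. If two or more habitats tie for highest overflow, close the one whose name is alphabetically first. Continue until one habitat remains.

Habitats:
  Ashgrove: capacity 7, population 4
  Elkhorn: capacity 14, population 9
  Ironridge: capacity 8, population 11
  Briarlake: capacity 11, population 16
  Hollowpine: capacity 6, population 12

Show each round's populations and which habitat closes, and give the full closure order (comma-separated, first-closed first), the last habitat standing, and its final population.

Closure order: Hollowpine, Briarlake, Ironridge, Ashgrove
Last habitat: Elkhorn with 52 animals

Round 1: Ashgrove=4 Briarlake=16 Elkhorn=9 Hollowpine=12 Ironridge=11 → close Hollowpine (overflow 6)
  12÷4 = 3 each, +1 to first 0
Round 2: Ashgrove=7 Briarlake=19 Elkhorn=12 Ironridge=14 → close Briarlake (overflow 8)
  19÷3 = 6 each, +1 to first 1
Round 3: Ashgrove=14 Elkhorn=18 Ironridge=20 → close Ironridge (overflow 12)
  20÷2 = 10 each, +1 to first 0
Round 4: Ashgrove=24 Elkhorn=28 → close Ashgrove (overflow 17)
  24÷1 = 24 each, +1 to first 0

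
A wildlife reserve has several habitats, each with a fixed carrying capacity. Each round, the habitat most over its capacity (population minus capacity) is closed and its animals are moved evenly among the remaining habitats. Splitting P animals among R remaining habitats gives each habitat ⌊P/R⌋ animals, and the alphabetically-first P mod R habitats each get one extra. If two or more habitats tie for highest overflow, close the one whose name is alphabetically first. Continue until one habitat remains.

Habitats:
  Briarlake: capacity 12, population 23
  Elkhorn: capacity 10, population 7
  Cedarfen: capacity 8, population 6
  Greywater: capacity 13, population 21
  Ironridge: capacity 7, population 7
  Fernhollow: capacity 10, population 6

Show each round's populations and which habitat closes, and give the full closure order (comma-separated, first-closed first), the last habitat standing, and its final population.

Closure order: Briarlake, Greywater, Cedarfen, Ironridge, Elkhorn
Last habitat: Fernhollow with 70 animals

Round 1: Briarlake=23 Cedarfen=6 Elkhorn=7 Fernhollow=6 Greywater=21 Ironridge=7 → close Briarlake (overflow 11)
  23÷5 = 4 each, +1 to first 3
Round 2: Cedarfen=11 Elkhorn=12 Fernhollow=11 Greywater=25 Ironridge=11 → close Greywater (overflow 12)
  25÷4 = 6 each, +1 to first 1
Round 3: Cedarfen=18 Elkhorn=18 Fernhollow=17 Ironridge=17 → close Cedarfen (overflow 10)
  18÷3 = 6 each, +1 to first 0
Round 4: Elkhorn=24 Fernhollow=23 Ironridge=23 → close Ironridge (overflow 16)
  23÷2 = 11 each, +1 to first 1
Round 5: Elkhorn=36 Fernhollow=34 → close Elkhorn (overflow 26)
  36÷1 = 36 each, +1 to first 0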